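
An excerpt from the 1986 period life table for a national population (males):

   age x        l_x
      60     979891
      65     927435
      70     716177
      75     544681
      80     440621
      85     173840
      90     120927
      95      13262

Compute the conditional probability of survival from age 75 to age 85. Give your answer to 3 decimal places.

We want 10p75 = l_85/l_75.
The conditional survival probability is l_85/l_75 = 173840/544681 = 0.319159.

0.319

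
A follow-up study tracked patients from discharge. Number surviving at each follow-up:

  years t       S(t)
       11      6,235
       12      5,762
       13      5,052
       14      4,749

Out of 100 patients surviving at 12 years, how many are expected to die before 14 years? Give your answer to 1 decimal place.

The relevant probability is 1 − 4,749/5,762 = 0.175807.
Expected number = 100 × 0.175807 = 17.6.

17.6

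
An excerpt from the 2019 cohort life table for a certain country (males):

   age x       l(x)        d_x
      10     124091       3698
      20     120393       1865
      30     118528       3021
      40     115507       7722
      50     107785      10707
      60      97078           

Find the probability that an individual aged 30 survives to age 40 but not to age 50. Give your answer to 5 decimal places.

0.06515

This is the probability of reaching 40 but not 50, conditional on being alive at 30: (l(40) − l(50)) / l(30).
= (115507 − 107785) / 118528 = 7722 / 118528 = 0.065149.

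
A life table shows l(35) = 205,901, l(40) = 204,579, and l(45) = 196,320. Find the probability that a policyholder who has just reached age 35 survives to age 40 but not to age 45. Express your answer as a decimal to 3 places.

This is the probability of reaching 40 but not 45, conditional on being alive at 35: (l(40) − l(45)) / l(35).
= (204,579 − 196,320) / 205,901 = 8,259 / 205,901 = 0.040112.

0.040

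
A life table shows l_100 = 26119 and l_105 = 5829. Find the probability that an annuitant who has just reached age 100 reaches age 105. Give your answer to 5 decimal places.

We want 5p100 = l_105/l_100.
The conditional survival probability is l_105/l_100 = 5829/26119 = 0.223171.

0.22317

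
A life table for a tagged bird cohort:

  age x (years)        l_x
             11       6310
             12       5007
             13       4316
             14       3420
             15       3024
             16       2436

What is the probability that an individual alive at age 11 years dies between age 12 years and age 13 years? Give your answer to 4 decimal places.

This is the probability of reaching 12 but not 13, conditional on being alive at 11: (l_12 − l_13) / l_11.
= (5007 − 4316) / 6310 = 691 / 6310 = 0.109509.

0.1095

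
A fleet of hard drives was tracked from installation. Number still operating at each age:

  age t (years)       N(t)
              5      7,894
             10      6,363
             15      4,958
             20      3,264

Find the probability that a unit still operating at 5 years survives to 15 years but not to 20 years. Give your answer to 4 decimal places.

0.2146

This is the probability of reaching 15 but not 20, conditional on being operational at 5: (N(15) − N(20)) / N(5).
= (4,958 − 3,264) / 7,894 = 1,694 / 7,894 = 0.214593.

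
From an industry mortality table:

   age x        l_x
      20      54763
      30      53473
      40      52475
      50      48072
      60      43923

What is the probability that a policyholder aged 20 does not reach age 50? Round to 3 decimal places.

P(die before 50 | alive at 20) = 1 − l_50/l_20 = 1 − 48072/54763 = (6691)/54763 = 0.122181.

0.122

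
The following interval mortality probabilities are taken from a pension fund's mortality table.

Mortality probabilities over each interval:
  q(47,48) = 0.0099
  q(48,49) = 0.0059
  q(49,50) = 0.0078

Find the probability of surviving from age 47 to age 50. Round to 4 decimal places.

0.9766

P(survive 47→50) = (1 − 0.0099) × (1 − 0.0059) × (1 − 0.0078).
= 0.9901 × 0.9941 × 0.9922 = 0.976581.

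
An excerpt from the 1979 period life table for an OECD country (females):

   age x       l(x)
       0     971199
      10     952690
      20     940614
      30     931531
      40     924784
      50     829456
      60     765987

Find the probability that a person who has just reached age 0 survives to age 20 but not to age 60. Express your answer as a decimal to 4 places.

0.1798

This is the probability of reaching 20 but not 60, conditional on being alive at 0: (l(20) − l(60)) / l(0).
= (940614 − 765987) / 971199 = 174627 / 971199 = 0.179806.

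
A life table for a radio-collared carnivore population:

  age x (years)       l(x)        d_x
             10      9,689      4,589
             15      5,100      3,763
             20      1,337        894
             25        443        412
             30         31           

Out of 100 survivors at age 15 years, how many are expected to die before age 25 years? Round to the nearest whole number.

91

The relevant probability is 1 − 443/5,100 = 0.913137.
Expected number = 100 × 0.913137 = 91.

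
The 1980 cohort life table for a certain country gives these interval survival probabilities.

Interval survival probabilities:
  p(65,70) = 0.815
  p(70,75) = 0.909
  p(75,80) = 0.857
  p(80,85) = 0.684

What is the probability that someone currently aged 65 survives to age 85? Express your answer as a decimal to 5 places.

The overall survival probability is 0.815 × 0.909 × 0.857 × 0.684.
= 0.434269.

0.43427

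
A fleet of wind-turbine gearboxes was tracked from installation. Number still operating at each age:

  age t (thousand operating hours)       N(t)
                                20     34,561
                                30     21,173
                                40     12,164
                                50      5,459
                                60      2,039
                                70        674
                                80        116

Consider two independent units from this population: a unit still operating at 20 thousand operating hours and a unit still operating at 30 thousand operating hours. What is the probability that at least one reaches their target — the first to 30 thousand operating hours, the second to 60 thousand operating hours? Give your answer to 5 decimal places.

0.64993

p₁ = N(30)/N(20) = 21,173/34,561 = 0.612627; p₂ = N(60)/N(30) = 2,039/21,173 = 0.096302.
P(at least one) = 1 − (1−p₁)(1−p₂) = 1 − 0.387373 × 0.903698 = 0.649932.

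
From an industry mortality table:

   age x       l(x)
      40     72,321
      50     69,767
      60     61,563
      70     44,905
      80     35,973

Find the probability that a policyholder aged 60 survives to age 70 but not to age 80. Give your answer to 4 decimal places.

This is the probability of reaching 70 but not 80, conditional on being alive at 60: (l(70) − l(80)) / l(60).
= (44,905 − 35,973) / 61,563 = 8,932 / 61,563 = 0.145087.

0.1451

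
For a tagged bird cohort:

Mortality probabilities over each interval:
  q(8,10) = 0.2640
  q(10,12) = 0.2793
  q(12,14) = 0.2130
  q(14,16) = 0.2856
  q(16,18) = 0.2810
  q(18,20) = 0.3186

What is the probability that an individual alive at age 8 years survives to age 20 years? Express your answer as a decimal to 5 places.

0.14611

The overall survival probability is (1 − 0.2640) × (1 − 0.2793) × (1 − 0.2130) × (1 − 0.2856) × (1 − 0.2810) × (1 − 0.3186).
= 0.7360 × 0.7207 × 0.7870 × 0.7144 × 0.7190 × 0.6814 = 0.146110.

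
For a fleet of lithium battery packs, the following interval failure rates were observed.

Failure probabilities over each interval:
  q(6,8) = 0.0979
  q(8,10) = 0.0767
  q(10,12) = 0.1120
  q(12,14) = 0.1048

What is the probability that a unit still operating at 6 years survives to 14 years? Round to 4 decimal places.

0.6621

The overall survival probability is (1 − 0.0979) × (1 − 0.0767) × (1 − 0.1120) × (1 − 0.1048).
= 0.9021 × 0.9233 × 0.8880 × 0.8952 = 0.662111.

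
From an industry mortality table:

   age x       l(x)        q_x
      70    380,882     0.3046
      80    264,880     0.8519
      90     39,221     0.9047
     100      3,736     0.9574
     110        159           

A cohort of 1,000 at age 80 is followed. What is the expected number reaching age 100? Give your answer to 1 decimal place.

The relevant probability is 3,736/264,880 = 0.014105.
Expected number = 1,000 × 0.014105 = 14.1.

14.1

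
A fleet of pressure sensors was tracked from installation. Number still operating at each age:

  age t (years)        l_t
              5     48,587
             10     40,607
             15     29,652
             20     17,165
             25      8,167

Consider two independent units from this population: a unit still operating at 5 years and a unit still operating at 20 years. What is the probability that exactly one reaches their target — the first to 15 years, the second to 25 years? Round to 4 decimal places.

0.5053

p₁ = l_15/l_5 = 29,652/48,587 = 0.610287; p₂ = l_25/l_20 = 8,167/17,165 = 0.475794.
P(exactly one) = p₁(1−p₂) + (1−p₁)p₂ = 0.319916 + 0.185423 = 0.505339.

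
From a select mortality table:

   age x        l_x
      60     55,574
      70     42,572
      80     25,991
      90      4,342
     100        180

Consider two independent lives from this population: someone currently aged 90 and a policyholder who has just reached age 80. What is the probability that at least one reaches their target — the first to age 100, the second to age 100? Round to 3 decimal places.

0.048

p₁ = l_100/l_90 = 180/4,342 = 0.041456; p₂ = l_100/l_80 = 180/25,991 = 0.006925.
P(at least one) = 1 − (1−p₁)(1−p₂) = 1 − 0.958544 × 0.993075 = 0.048094.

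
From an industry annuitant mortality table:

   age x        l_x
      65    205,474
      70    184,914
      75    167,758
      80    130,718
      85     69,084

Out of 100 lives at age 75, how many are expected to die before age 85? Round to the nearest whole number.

59

The relevant probability is 1 − 69,084/167,758 = 0.588193.
Expected number = 100 × 0.588193 = 59.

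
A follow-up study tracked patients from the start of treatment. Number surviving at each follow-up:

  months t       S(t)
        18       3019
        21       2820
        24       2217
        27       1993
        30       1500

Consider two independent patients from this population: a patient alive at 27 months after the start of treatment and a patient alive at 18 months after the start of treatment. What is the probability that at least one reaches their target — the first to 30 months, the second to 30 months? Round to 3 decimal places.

p₁ = S(30)/S(27) = 1500/1993 = 0.752634; p₂ = S(30)/S(18) = 1500/3019 = 0.496853.
P(at least one) = 1 − (1−p₁)(1−p₂) = 1 − 0.247366 × 0.503147 = 0.875539.

0.876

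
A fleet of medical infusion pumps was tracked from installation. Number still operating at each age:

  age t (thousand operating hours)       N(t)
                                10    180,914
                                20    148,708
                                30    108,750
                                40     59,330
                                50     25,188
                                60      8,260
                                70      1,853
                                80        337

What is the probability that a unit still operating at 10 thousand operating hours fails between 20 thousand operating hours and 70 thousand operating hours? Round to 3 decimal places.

This is the probability of reaching 20 but not 70, conditional on being operational at 10: (N(20) − N(70)) / N(10).
= (148,708 − 1,853) / 180,914 = 146,855 / 180,914 = 0.811739.

0.812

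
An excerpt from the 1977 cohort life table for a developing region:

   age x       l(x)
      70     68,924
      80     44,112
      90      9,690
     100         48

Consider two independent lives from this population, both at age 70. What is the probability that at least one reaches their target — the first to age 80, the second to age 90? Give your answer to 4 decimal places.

0.6906

p₁ = l(80)/l(70) = 44,112/68,924 = 0.640009; p₂ = l(90)/l(70) = 9,690/68,924 = 0.140590.
P(at least one) = 1 − (1−p₁)(1−p₂) = 1 − 0.359991 × 0.859410 = 0.690620.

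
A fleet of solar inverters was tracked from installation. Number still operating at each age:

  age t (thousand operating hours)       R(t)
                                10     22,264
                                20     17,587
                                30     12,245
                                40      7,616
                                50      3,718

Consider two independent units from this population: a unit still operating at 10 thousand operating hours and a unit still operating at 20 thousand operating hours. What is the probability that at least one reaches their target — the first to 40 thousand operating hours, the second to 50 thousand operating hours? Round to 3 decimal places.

0.481

p₁ = R(40)/R(10) = 7,616/22,264 = 0.342077; p₂ = R(50)/R(20) = 3,718/17,587 = 0.211406.
P(at least one) = 1 − (1−p₁)(1−p₂) = 1 − 0.657923 × 0.788594 = 0.481166.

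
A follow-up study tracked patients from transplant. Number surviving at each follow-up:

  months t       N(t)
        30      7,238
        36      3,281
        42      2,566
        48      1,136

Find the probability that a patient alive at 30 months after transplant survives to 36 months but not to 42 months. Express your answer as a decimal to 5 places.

This is the probability of reaching 36 but not 42, conditional on being alive at 30: (N(36) − N(42)) / N(30).
= (3,281 − 2,566) / 7,238 = 715 / 7,238 = 0.098784.

0.09878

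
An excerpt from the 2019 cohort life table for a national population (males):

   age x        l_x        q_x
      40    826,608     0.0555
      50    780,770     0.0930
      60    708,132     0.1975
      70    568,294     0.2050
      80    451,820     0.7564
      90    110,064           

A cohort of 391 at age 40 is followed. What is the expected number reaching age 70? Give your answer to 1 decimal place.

The relevant probability is 568,294/826,608 = 0.687501.
Expected number = 391 × 0.687501 = 268.8.

268.8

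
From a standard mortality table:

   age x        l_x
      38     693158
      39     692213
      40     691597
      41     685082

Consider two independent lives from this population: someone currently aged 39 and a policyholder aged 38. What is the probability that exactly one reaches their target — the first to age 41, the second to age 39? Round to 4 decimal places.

0.0116

p₁ = l_41/l_39 = 685082/692213 = 0.989698; p₂ = l_39/l_38 = 692213/693158 = 0.998637.
P(exactly one) = p₁(1−p₂) + (1−p₁)p₂ = 0.001349 + 0.010288 = 0.011637.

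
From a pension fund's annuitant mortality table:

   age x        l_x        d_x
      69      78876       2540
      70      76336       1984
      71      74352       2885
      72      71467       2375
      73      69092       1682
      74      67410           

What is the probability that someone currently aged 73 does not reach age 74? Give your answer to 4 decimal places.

0.0243

P(die before 74 | alive at 73) = 1 − l_74/l_73 = 1 − 67410/69092 = (1682)/69092 = 0.024344.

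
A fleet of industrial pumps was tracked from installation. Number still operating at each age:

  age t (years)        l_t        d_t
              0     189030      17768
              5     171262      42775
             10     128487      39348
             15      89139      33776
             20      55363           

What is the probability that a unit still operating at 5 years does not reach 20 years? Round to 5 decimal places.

0.67674

P(fail before 20 | operational at 5) = 1 − l_20/l_5 = 1 − 55363/171262 = (115899)/171262 = 0.676735.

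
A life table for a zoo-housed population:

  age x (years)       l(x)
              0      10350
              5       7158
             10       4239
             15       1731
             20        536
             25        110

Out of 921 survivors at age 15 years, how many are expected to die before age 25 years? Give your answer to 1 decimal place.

862.5

The relevant probability is 1 − 110/1731 = 0.936453.
Expected number = 921 × 0.936453 = 862.5.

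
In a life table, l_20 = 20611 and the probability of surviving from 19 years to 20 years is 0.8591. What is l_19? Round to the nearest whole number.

23991

l_19 = l_20 / p = 20611 / 0.8591 = 23991.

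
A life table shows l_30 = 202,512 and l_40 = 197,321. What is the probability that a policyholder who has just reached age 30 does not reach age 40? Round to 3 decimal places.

P(die before 40 | alive at 30) = 1 − l_40/l_30 = 1 − 197,321/202,512 = (5,191)/202,512 = 0.025633.

0.026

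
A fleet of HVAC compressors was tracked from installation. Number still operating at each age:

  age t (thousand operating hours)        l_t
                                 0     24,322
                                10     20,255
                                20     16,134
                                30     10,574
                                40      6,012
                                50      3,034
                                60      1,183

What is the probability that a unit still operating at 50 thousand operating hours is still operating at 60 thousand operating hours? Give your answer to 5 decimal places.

0.38991

The conditional survival probability is l_60/l_50 = 1,183/3,034 = 0.389914.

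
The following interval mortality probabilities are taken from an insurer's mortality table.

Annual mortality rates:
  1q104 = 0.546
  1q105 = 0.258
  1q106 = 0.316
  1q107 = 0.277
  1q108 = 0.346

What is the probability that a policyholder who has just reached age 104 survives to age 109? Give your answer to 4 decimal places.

0.1090

The overall survival probability is (1 − 0.546) × (1 − 0.258) × (1 − 0.316) × (1 − 0.277) × (1 − 0.346).
= 0.454 × 0.742 × 0.684 × 0.723 × 0.654 = 0.108951.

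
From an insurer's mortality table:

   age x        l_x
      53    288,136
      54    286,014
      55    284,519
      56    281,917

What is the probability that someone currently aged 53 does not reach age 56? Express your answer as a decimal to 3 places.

0.022

P(die before 56 | alive at 53) = 1 − l_56/l_53 = 1 − 281,917/288,136 = (6,219)/288,136 = 0.021584.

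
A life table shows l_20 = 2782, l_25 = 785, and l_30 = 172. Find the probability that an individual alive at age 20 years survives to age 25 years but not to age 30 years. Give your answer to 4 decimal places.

This is the probability of reaching 25 but not 30, conditional on being alive at 20: (l_25 − l_30) / l_20.
= (785 − 172) / 2782 = 613 / 2782 = 0.220345.

0.2203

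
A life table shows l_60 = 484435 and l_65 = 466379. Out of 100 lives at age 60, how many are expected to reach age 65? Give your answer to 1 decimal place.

96.3

The relevant probability is 466379/484435 = 0.962728.
Expected number = 100 × 0.962728 = 96.3.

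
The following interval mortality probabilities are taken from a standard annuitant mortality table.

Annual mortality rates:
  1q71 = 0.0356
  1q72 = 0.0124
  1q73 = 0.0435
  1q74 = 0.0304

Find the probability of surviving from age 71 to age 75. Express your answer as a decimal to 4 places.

0.8833

The overall survival probability is (1 − 0.0356) × (1 − 0.0124) × (1 − 0.0435) × (1 − 0.0304).
= 0.9644 × 0.9876 × 0.9565 × 0.9696 = 0.883316.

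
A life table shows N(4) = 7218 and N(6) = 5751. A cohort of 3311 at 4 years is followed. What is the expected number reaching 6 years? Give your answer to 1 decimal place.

The relevant probability is 5751/7218 = 0.796758.
Expected number = 3311 × 0.796758 = 2638.1.

2638.1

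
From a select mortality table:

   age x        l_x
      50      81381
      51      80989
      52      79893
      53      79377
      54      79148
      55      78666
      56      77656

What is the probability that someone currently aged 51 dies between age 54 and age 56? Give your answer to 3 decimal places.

0.018

This is the probability of reaching 54 but not 56, conditional on being alive at 51: (l_54 − l_56) / l_51.
= (79148 − 77656) / 80989 = 1492 / 80989 = 0.018422.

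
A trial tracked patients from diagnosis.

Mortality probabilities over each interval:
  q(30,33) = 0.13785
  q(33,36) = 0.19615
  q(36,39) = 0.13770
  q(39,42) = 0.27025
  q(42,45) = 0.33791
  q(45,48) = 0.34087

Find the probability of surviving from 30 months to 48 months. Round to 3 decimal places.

0.190

Chaining the interval survival probabilities: (1 − 0.13785) × (1 − 0.19615) × (1 − 0.13770) × (1 − 0.27025) × (1 − 0.33791) × (1 − 0.34087).
= 0.86215 × 0.80385 × 0.86230 × 0.72975 × 0.66209 × 0.65913 = 0.190317.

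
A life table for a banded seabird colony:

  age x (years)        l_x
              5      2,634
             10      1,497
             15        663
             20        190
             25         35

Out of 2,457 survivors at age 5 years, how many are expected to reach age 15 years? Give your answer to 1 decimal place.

618.4

The relevant probability is 663/2,634 = 0.251708.
Expected number = 2,457 × 0.251708 = 618.4.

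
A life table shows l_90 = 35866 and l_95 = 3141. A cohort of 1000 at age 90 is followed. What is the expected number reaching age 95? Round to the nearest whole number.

The relevant probability is 3141/35866 = 0.087576.
Expected number = 1000 × 0.087576 = 88.

88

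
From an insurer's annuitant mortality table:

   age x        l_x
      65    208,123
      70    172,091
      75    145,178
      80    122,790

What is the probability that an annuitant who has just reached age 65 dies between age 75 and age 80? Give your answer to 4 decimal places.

This is the probability of reaching 75 but not 80, conditional on being alive at 65: (l_75 − l_80) / l_65.
= (145,178 − 122,790) / 208,123 = 22,388 / 208,123 = 0.107571.

0.1076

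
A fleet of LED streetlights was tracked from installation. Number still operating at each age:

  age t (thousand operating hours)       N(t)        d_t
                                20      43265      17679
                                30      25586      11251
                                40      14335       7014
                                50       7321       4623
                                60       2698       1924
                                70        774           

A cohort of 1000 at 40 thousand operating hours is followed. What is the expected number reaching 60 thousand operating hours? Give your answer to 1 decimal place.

The relevant probability is 2698/14335 = 0.188211.
Expected number = 1000 × 0.188211 = 188.2.

188.2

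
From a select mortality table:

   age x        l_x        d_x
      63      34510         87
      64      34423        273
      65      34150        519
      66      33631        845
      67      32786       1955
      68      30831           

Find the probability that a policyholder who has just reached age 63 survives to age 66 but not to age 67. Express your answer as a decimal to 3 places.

0.024

We want 3|1q63 = (l_66 − l_67)/l_63.
This is the probability of reaching 66 but not 67, conditional on being alive at 63: (l_66 − l_67) / l_63.
= (33631 − 32786) / 34510 = 845 / 34510 = 0.024486.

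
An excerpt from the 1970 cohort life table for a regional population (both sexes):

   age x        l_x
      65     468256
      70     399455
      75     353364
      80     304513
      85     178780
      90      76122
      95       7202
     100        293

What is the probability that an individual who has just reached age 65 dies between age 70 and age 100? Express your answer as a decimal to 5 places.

This is the probability of reaching 70 but not 100, conditional on being alive at 65: (l_70 − l_100) / l_65.
= (399455 − 293) / 468256 = 399162 / 468256 = 0.852444.

0.85244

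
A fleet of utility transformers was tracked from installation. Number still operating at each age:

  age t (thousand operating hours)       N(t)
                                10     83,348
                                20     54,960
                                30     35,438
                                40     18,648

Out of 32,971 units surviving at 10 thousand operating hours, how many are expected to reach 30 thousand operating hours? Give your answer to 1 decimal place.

The relevant probability is 35,438/83,348 = 0.425181.
Expected number = 32,971 × 0.425181 = 14018.6.

14018.6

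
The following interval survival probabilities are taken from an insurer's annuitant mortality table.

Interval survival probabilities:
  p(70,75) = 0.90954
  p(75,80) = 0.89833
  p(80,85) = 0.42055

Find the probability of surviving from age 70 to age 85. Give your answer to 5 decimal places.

0.34362

The overall survival probability is 0.90954 × 0.89833 × 0.42055.
= 0.343618.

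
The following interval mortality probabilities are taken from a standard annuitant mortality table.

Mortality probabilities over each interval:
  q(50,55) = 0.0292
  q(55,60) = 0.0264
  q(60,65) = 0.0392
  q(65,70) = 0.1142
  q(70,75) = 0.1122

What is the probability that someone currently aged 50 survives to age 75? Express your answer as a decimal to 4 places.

0.7142

Survival from 50 to 75 is the product of surviving each interval: (1 − 0.0292) × (1 − 0.0264) × (1 − 0.0392) × (1 − 0.1142) × (1 − 0.1122).
= 0.9708 × 0.9736 × 0.9608 × 0.8858 × 0.8878 = 0.714158.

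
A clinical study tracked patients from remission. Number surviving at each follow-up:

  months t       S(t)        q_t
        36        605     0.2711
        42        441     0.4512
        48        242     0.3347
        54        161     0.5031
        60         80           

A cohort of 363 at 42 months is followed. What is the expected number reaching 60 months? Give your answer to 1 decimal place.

The relevant probability is 80/441 = 0.181406.
Expected number = 363 × 0.181406 = 65.9.

65.9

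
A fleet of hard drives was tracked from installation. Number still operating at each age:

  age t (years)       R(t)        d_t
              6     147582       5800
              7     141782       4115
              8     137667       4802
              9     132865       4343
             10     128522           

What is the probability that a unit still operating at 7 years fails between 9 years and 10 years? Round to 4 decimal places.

0.0306

This is the probability of reaching 9 but not 10, conditional on being operational at 7: (R(9) − R(10)) / R(7).
= (132865 − 128522) / 141782 = 4343 / 141782 = 0.030632.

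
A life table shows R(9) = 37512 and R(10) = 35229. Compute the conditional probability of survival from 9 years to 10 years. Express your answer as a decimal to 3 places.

The conditional survival probability is R(10)/R(9) = 35229/37512 = 0.939139.

0.939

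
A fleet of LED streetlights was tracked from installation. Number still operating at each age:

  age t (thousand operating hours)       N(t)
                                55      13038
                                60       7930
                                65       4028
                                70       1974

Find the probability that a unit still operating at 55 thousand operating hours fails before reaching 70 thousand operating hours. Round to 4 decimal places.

0.8486

P(fail before 70 | operational at 55) = 1 − N(70)/N(55) = 1 − 1974/13038 = (11064)/13038 = 0.848596.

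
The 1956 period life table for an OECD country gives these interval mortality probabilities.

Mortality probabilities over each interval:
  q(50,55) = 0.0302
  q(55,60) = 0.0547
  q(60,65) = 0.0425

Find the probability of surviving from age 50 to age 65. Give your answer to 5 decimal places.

0.87779

The overall survival probability is (1 − 0.0302) × (1 − 0.0547) × (1 − 0.0425).
= 0.9698 × 0.9453 × 0.9575 = 0.877790.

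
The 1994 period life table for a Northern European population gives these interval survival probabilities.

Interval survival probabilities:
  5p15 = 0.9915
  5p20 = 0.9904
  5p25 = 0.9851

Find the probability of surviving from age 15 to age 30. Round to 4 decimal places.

0.9674

Survival from 15 to 30 is the product of surviving each interval: 0.9915 × 0.9904 × 0.9851.
= 0.967350.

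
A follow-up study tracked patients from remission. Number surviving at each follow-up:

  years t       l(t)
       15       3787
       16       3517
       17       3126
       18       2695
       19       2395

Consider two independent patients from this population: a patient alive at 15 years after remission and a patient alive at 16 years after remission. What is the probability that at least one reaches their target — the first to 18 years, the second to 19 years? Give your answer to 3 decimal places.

0.908

p₁ = l(18)/l(15) = 2695/3787 = 0.711645; p₂ = l(19)/l(16) = 2395/3517 = 0.680978.
P(at least one) = 1 − (1−p₁)(1−p₂) = 1 − 0.288355 × 0.319022 = 0.908008.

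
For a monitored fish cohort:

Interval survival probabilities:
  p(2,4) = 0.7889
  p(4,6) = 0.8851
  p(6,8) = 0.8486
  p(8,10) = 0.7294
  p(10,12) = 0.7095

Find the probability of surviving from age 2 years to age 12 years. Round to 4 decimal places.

0.3066

P(survive 2→12) = 0.7889 × 0.8851 × 0.8486 × 0.7294 × 0.7095.
= 0.306645.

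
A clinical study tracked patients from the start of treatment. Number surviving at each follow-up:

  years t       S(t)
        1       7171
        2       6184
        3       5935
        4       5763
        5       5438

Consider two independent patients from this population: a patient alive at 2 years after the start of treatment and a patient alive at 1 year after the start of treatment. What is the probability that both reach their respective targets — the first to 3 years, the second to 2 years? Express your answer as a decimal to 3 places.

p₁ = S(3)/S(2) = 5935/6184 = 0.959735; p₂ = S(2)/S(1) = 6184/7171 = 0.862362.
P(both) = p₁ × p₂ = 0.959735 × 0.862362 = 0.827639.

0.828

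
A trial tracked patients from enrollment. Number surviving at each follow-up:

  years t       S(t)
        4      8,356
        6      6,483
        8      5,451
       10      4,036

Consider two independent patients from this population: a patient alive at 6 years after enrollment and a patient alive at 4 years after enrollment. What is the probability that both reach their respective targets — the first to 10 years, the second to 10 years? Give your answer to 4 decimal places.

p₁ = S(10)/S(6) = 4,036/6,483 = 0.622551; p₂ = S(10)/S(4) = 4,036/8,356 = 0.483006.
P(both) = p₁ × p₂ = 0.622551 × 0.483006 = 0.300696.

0.3007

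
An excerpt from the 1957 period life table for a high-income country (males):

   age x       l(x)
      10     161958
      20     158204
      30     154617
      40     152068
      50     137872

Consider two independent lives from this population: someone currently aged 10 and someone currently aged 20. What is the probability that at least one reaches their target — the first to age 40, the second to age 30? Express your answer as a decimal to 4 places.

0.9986

p₁ = l(40)/l(10) = 152068/161958 = 0.938935; p₂ = l(30)/l(20) = 154617/158204 = 0.977327.
P(at least one) = 1 − (1−p₁)(1−p₂) = 1 − 0.061065 × 0.022673 = 0.998615.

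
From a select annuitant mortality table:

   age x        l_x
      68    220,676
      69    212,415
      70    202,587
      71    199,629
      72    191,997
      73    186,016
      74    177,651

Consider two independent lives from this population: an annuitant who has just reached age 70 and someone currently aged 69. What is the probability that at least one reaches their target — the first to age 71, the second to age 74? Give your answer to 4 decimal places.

0.9976

p₁ = l_71/l_70 = 199,629/202,587 = 0.985399; p₂ = l_74/l_69 = 177,651/212,415 = 0.836339.
P(at least one) = 1 − (1−p₁)(1−p₂) = 1 − 0.014601 × 0.163661 = 0.997610.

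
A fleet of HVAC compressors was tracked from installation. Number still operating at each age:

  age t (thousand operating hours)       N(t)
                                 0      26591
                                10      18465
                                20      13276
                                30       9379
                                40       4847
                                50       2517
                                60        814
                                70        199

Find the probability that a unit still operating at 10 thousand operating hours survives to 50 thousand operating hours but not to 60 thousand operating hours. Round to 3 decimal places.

This is the probability of reaching 50 but not 60, conditional on being operational at 10: (N(50) − N(60)) / N(10).
= (2517 − 814) / 18465 = 1703 / 18465 = 0.092229.

0.092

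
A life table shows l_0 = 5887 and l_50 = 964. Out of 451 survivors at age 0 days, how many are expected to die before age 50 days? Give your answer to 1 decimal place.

The relevant probability is 1 − 964/5887 = 0.836249.
Expected number = 451 × 0.836249 = 377.1.

377.1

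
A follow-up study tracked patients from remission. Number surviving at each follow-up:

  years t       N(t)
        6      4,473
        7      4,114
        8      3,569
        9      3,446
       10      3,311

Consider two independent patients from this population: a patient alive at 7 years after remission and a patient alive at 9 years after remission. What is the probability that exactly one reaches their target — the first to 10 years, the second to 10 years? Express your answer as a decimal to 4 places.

p₁ = N(10)/N(7) = 3,311/4,114 = 0.804813; p₂ = N(10)/N(9) = 3,311/3,446 = 0.960824.
P(exactly one) = p₁(1−p₂) + (1−p₁)p₂ = 0.031529 + 0.187540 = 0.219070.

0.2191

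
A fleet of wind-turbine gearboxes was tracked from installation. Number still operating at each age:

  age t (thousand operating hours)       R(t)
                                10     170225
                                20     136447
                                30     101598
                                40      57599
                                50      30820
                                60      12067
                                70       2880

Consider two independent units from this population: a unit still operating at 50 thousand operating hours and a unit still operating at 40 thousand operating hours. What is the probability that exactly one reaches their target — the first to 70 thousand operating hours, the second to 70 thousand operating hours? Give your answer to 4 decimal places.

p₁ = R(70)/R(50) = 2880/30820 = 0.093446; p₂ = R(70)/R(40) = 2880/57599 = 0.050001.
P(exactly one) = p₁(1−p₂) + (1−p₁)p₂ = 0.088774 + 0.045329 = 0.134102.

0.1341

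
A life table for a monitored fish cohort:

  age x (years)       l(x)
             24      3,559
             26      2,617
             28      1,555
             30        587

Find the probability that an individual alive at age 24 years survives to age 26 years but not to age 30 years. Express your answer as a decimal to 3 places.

This is the probability of reaching 26 but not 30, conditional on being alive at 24: (l(26) − l(30)) / l(24).
= (2,617 − 587) / 3,559 = 2,030 / 3,559 = 0.570385.

0.570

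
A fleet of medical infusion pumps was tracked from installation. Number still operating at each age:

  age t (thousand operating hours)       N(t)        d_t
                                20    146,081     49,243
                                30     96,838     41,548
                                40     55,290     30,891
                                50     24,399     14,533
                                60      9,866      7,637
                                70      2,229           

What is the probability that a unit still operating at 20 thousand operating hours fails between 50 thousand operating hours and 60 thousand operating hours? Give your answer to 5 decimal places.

This is the probability of reaching 50 but not 60, conditional on being operational at 20: (N(50) − N(60)) / N(20).
= (24,399 − 9,866) / 146,081 = 14,533 / 146,081 = 0.099486.

0.09949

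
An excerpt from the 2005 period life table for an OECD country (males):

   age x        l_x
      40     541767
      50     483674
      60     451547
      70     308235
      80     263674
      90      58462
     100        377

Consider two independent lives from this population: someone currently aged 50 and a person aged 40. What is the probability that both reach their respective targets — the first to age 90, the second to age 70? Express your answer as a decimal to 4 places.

p₁ = l_90/l_50 = 58462/483674 = 0.120871; p₂ = l_70/l_40 = 308235/541767 = 0.568944.
P(both) = p₁ × p₂ = 0.120871 × 0.568944 = 0.068769.

0.0688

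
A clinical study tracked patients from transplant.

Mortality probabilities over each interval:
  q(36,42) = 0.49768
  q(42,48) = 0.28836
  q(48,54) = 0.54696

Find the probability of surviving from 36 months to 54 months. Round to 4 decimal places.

0.1619

The overall survival probability is (1 − 0.49768) × (1 − 0.28836) × (1 − 0.54696).
= 0.50232 × 0.71164 × 0.45304 = 0.161949.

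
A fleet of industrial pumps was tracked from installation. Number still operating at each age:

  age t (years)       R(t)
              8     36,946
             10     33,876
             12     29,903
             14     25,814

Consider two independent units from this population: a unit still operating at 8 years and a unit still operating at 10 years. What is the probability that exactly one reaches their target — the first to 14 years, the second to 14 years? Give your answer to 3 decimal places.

p₁ = R(14)/R(8) = 25,814/36,946 = 0.698695; p₂ = R(14)/R(10) = 25,814/33,876 = 0.762014.
P(exactly one) = p₁(1−p₂) + (1−p₁)p₂ = 0.166280 + 0.229599 = 0.395878.

0.396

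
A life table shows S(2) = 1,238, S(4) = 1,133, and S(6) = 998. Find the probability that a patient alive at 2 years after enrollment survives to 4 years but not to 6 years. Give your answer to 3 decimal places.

0.109

This is the probability of reaching 4 but not 6, conditional on being alive at 2: (S(4) − S(6)) / S(2).
= (1,133 − 998) / 1,238 = 135 / 1,238 = 0.109047.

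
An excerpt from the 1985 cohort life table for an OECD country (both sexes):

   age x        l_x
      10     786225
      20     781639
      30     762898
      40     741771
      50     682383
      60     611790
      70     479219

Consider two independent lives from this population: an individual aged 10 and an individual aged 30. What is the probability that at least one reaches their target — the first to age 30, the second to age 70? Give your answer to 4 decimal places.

p₁ = l_30/l_10 = 762898/786225 = 0.970330; p₂ = l_70/l_30 = 479219/762898 = 0.628156.
P(at least one) = 1 − (1−p₁)(1−p₂) = 1 − 0.029670 × 0.371844 = 0.988967.

0.9890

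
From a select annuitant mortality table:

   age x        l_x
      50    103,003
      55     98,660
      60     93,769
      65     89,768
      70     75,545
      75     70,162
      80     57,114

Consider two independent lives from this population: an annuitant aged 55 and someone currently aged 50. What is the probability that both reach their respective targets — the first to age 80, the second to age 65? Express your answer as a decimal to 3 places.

p₁ = l_80/l_55 = 57,114/98,660 = 0.578897; p₂ = l_65/l_50 = 89,768/103,003 = 0.871509.
P(both) = p₁ × p₂ = 0.578897 × 0.871509 = 0.504514.

0.505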